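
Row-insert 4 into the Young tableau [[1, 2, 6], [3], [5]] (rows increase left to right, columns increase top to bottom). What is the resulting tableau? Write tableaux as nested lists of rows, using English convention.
[[1, 2, 4], [3, 6], [5]]

In row 1, 4 replaces 6 (the leftmost entry greater than 4); 6 is bumped to row 2. 6 is appended to row 2. The new tableau is [[1, 2, 4], [3, 6], [5]].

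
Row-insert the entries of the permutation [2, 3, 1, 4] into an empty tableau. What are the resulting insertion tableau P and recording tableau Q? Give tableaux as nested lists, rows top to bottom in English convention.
Insert each entry of the permutation into P by Schensted row insertion, recording in Q the position of each new cell.

Insert 2: appended to row 1. P = [[2]].
Insert 3: appended to row 1. P = [[2, 3]].
Insert 1: 1 bumps 2 from row 1; 2 starts row 2. P = [[1, 3], [2]].
Insert 4: appended to row 1. P = [[1, 3, 4], [2]].

So P = [[1, 3, 4], [2]], Q = [[1, 2, 4], [3]].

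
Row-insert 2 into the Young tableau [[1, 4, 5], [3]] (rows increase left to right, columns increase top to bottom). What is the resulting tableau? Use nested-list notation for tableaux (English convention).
In row 1, 2 replaces 4 (the leftmost entry greater than 2); 4 is bumped to row 2. 4 is appended to row 2. The new tableau is [[1, 2, 5], [3, 4]].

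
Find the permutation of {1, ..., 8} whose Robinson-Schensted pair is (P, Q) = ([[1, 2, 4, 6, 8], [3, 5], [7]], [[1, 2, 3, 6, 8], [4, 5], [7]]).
1 3 7 2 5 6 4 8

Reverse the RSK construction: for i from n down to 1, find the cell of Q containing i, remove the entry at that cell from P, and reverse-bump it up through P; the value ejected from row 1 is w(i).

Step i=8: Q has 8 at row 1, column 5; remove that cell from P, ejecting 8. So w(8) = 8. P is now [[1, 2, 4, 6], [3, 5], [7]].
Step i=7: Q has 7 at row 3, column 1; remove 7 from row 3 of P and reverse-bump: 7 enters row 2 and ejects 5; 5 enters row 1 and ejects 4. So w(7) = 4. P is now [[1, 2, 5, 6], [3, 7]].
Step i=6: Q has 6 at row 1, column 4; remove that cell from P, ejecting 6. So w(6) = 6. P is now [[1, 2, 5], [3, 7]].
Step i=5: Q has 5 at row 2, column 2; remove 7 from row 2 of P and reverse-bump: 7 enters row 1 and ejects 5. So w(5) = 5. P is now [[1, 2, 7], [3]].
Step i=4: Q has 4 at row 2, column 1; remove 3 from row 2 of P and reverse-bump: 3 enters row 1 and ejects 2. So w(4) = 2. P is now [[1, 3, 7]].
Step i=3: Q has 3 at row 1, column 3; remove that cell from P, ejecting 7. So w(3) = 7. P is now [[1, 3]].
Step i=2: Q has 2 at row 1, column 2; remove that cell from P, ejecting 3. So w(2) = 3. P is now [[1]].
Step i=1: Q has 1 at row 1, column 1; remove that cell from P, ejecting 1. So w(1) = 1. P is now [].

So w = 1 3 7 2 5 6 4 8.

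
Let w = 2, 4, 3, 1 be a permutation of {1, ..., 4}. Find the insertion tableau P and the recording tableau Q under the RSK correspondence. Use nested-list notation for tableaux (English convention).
P = [[1, 3], [2], [4]], Q = [[1, 2], [3], [4]]

Insert each entry of the permutation into P by Schensted row insertion, recording in Q the position of each new cell.

Insert 2: appended to row 1. P = [[2]], Q = [[1]].
Insert 4: appended to row 1. P = [[2, 4]], Q = [[1, 2]].
Insert 3: 3 bumps 4 from row 1; 4 starts row 2. P = [[2, 3], [4]], Q = [[1, 2], [3]].
Insert 1: 1 bumps 2 from row 1; 2 bumps 4 from row 2; 4 starts row 3. P = [[1, 3], [2], [4]], Q = [[1, 2], [3], [4]].

So P = [[1, 3], [2], [4]], Q = [[1, 2], [3], [4]].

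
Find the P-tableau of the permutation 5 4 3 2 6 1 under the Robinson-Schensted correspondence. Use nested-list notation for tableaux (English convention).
Insert 5: appended to row 1. P = [[5]].
Insert 4: 4 bumps 5 from row 1; 5 starts row 2. P = [[4], [5]].
Insert 3: 3 bumps 4 from row 1; 4 bumps 5 from row 2; 5 starts row 3. P = [[3], [4], [5]].
Insert 2: 2 bumps 3 from row 1; 3 bumps 4 from row 2; 4 bumps 5 from row 3; 5 starts row 4. P = [[2], [3], [4], [5]].
Insert 6: appended to row 1. P = [[2, 6], [3], [4], [5]].
Insert 1: 1 bumps 2 from row 1; 2 bumps 3 from row 2; 3 bumps 4 from row 3; 4 bumps 5 from row 4; 5 starts row 5. P = [[1, 6], [2], [3], [4], [5]].

So P = [[1, 6], [2], [3], [4], [5]].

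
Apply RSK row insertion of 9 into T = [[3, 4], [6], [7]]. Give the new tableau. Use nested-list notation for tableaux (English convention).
[[3, 4, 9], [6], [7]]

9 is larger than every entry of row 1, so it is appended to row 1. The new tableau is [[3, 4, 9], [6], [7]].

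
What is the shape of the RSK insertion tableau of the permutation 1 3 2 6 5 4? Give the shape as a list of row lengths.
[3, 2, 1]

Row-insert each entry into an empty tableau.

After inserting 1: P = [[1]].
After inserting 3: P = [[1, 3]].
After inserting 2: P = [[1, 2], [3]].
After inserting 6: P = [[1, 2, 6], [3]].
After inserting 5: P = [[1, 2, 5], [3, 6]].
After inserting 4: P = [[1, 2, 4], [3, 5], [6]].

The final insertion tableau P = [[1, 2, 4], [3, 5], [6]] has shape [3, 2, 1].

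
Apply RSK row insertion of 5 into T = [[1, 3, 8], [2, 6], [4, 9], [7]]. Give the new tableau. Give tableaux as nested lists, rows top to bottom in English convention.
[[1, 3, 5], [2, 6, 8], [4, 9], [7]]

In row 1, 5 replaces 8 (the leftmost entry greater than 5); 8 is bumped to row 2. 8 is appended to row 2. The new tableau is [[1, 3, 5], [2, 6, 8], [4, 9], [7]].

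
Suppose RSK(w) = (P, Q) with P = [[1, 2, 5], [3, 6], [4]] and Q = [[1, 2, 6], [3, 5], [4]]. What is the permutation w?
Reverse the RSK construction: for i from n down to 1, find the cell of Q containing i, remove the entry at that cell from P, and reverse-bump it up through P; the value ejected from row 1 is w(i).

Step i=6: Q has 6 at row 1, column 3; remove that cell from P, ejecting 5. So w(6) = 5. P is now [[1, 2], [3, 6], [4]].
Step i=5: Q has 5 at row 2, column 2; remove 6 from row 2 of P and reverse-bump: 6 enters row 1 and ejects 2. So w(5) = 2. P is now [[1, 6], [3], [4]].
Step i=4: Q has 4 at row 3, column 1; remove 4 from row 3 of P and reverse-bump: 4 enters row 2 and ejects 3; 3 enters row 1 and ejects 1. So w(4) = 1. P is now [[3, 6], [4]].
Step i=3: Q has 3 at row 2, column 1; remove 4 from row 2 of P and reverse-bump: 4 enters row 1 and ejects 3. So w(3) = 3. P is now [[4, 6]].
Step i=2: Q has 2 at row 1, column 2; remove that cell from P, ejecting 6. So w(2) = 6. P is now [[4]].
Step i=1: Q has 1 at row 1, column 1; remove that cell from P, ejecting 4. So w(1) = 4. P is now [].

So w = 4 6 3 1 2 5.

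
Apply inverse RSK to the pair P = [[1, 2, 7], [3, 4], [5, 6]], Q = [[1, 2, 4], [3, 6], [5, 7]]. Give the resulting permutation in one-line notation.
Reverse the RSK construction: for i from n down to 1, find the cell of Q containing i, remove the entry at that cell from P, and reverse-bump it up through P; the value ejected from row 1 is w(i).

Step i=7: Q has 7 at row 3, column 2; remove 6 from row 3 of P and reverse-bump: 6 enters row 2 and ejects 4; 4 enters row 1 and ejects 2. So w(7) = 2. P is now [[1, 4, 7], [3, 6], [5]].
Step i=6: Q has 6 at row 2, column 2; remove 6 from row 2 of P and reverse-bump: 6 enters row 1 and ejects 4. So w(6) = 4. P is now [[1, 6, 7], [3], [5]].
Step i=5: Q has 5 at row 3, column 1; remove 5 from row 3 of P and reverse-bump: 5 enters row 2 and ejects 3; 3 enters row 1 and ejects 1. So w(5) = 1. P is now [[3, 6, 7], [5]].
Step i=4: Q has 4 at row 1, column 3; remove that cell from P, ejecting 7. So w(4) = 7. P is now [[3, 6], [5]].
Step i=3: Q has 3 at row 2, column 1; remove 5 from row 2 of P and reverse-bump: 5 enters row 1 and ejects 3. So w(3) = 3. P is now [[5, 6]].
Step i=2: Q has 2 at row 1, column 2; remove that cell from P, ejecting 6. So w(2) = 6. P is now [[5]].
Step i=1: Q has 1 at row 1, column 1; remove that cell from P, ejecting 5. So w(1) = 5. P is now [].

So w = 5 6 3 7 1 4 2.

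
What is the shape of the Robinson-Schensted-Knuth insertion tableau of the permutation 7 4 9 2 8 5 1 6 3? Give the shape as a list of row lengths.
Row-insert each entry into an empty tableau.

After inserting 7: P = [[7]].
After inserting 4: P = [[4], [7]].
After inserting 9: P = [[4, 9], [7]].
After inserting 2: P = [[2, 9], [4], [7]].
After inserting 8: P = [[2, 8], [4, 9], [7]].
After inserting 5: P = [[2, 5], [4, 8], [7, 9]].
After inserting 1: P = [[1, 5], [2, 8], [4, 9], [7]].
After inserting 6: P = [[1, 5, 6], [2, 8], [4, 9], [7]].
After inserting 3: P = [[1, 3, 6], [2, 5], [4, 8], [7, 9]].

The final insertion tableau P = [[1, 3, 6], [2, 5], [4, 8], [7, 9]] has shape [3, 2, 2, 2].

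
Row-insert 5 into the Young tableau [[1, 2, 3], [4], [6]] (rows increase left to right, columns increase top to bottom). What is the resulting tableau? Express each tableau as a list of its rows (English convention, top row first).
5 is larger than every entry of row 1, so it is appended to row 1. The new tableau is [[1, 2, 3, 5], [4], [6]].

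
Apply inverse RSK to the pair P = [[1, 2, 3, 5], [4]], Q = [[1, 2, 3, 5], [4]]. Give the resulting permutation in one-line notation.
Reverse the RSK construction: for i from n down to 1, find the cell of Q containing i, remove the entry at that cell from P, and reverse-bump it up through P; the value ejected from row 1 is w(i).

Step i=5: Q has 5 at row 1, column 4; remove that cell from P, ejecting 5. So w(5) = 5. P is now [[1, 2, 3], [4]].
Step i=4: Q has 4 at row 2, column 1; remove 4 from row 2 of P and reverse-bump: 4 enters row 1 and ejects 3. So w(4) = 3. P is now [[1, 2, 4]].
Step i=3: Q has 3 at row 1, column 3; remove that cell from P, ejecting 4. So w(3) = 4. P is now [[1, 2]].
Step i=2: Q has 2 at row 1, column 2; remove that cell from P, ejecting 2. So w(2) = 2. P is now [[1]].
Step i=1: Q has 1 at row 1, column 1; remove that cell from P, ejecting 1. So w(1) = 1. P is now [].

So w = 1 2 4 3 5.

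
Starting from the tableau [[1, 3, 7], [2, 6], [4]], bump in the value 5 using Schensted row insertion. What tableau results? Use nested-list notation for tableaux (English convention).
In row 1, 5 replaces 7 (the leftmost entry greater than 5); 7 is bumped to row 2. 7 is appended to row 2. The new tableau is [[1, 3, 5], [2, 6, 7], [4]].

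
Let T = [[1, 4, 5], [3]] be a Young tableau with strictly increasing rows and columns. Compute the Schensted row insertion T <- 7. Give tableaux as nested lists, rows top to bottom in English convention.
7 is larger than every entry of row 1, so it is appended to row 1. The new tableau is [[1, 4, 5, 7], [3]].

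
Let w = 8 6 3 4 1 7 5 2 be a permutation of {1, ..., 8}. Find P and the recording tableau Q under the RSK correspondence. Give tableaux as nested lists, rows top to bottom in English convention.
Insert each entry of the permutation into P by Schensted row insertion, recording in Q the position of each new cell.

Insert 8: appended to row 1. P = [[8]].
Insert 6: 6 bumps 8 from row 1; 8 starts row 2. P = [[6], [8]].
Insert 3: 3 bumps 6 from row 1; 6 bumps 8 from row 2; 8 starts row 3. P = [[3], [6], [8]].
Insert 4: appended to row 1. P = [[3, 4], [6], [8]].
Insert 1: 1 bumps 3 from row 1; 3 bumps 6 from row 2; 6 bumps 8 from row 3; 8 starts row 4. P = [[1, 4], [3], [6], [8]].
Insert 7: appended to row 1. P = [[1, 4, 7], [3], [6], [8]].
Insert 5: 5 bumps 7 from row 1; 7 appends to row 2. P = [[1, 4, 5], [3, 7], [6], [8]].
Insert 2: 2 bumps 4 from row 1; 4 bumps 7 from row 2; 7 appends to row 3. P = [[1, 2, 5], [3, 4], [6, 7], [8]].

So P = [[1, 2, 5], [3, 4], [6, 7], [8]], Q = [[1, 4, 6], [2, 7], [3, 8], [5]].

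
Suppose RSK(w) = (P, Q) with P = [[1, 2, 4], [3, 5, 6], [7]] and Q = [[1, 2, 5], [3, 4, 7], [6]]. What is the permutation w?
Reverse RSK: for i = n, n-1, ..., 1, locate i in Q, remove the corresponding corner cell from P, and reverse-bump its entry up through P; the value ejected from row 1 is w(i).

So w = 3 7 1 5 6 2 4.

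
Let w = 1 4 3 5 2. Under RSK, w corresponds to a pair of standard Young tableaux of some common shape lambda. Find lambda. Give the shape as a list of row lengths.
[3, 1, 1]

Row-insert each entry into an empty tableau.

After inserting 1: P = [[1]].
After inserting 4: P = [[1, 4]].
After inserting 3: P = [[1, 3], [4]].
After inserting 5: P = [[1, 3, 5], [4]].
After inserting 2: P = [[1, 2, 5], [3], [4]].

The final insertion tableau P = [[1, 2, 5], [3], [4]] has shape [3, 1, 1].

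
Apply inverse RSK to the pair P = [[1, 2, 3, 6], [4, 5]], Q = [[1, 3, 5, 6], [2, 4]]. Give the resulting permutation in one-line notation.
Reverse the RSK construction: for i from n down to 1, find the cell of Q containing i, remove the entry at that cell from P, and reverse-bump it up through P; the value ejected from row 1 is w(i).

Step i=6: Q has 6 at row 1, column 4; remove that cell from P, ejecting 6. So w(6) = 6. P is now [[1, 2, 3], [4, 5]].
Step i=5: Q has 5 at row 1, column 3; remove that cell from P, ejecting 3. So w(5) = 3. P is now [[1, 2], [4, 5]].
Step i=4: Q has 4 at row 2, column 2; remove 5 from row 2 of P and reverse-bump: 5 enters row 1 and ejects 2. So w(4) = 2. P is now [[1, 5], [4]].
Step i=3: Q has 3 at row 1, column 2; remove that cell from P, ejecting 5. So w(3) = 5. P is now [[1], [4]].
Step i=2: Q has 2 at row 2, column 1; remove 4 from row 2 of P and reverse-bump: 4 enters row 1 and ejects 1. So w(2) = 1. P is now [[4]].
Step i=1: Q has 1 at row 1, column 1; remove that cell from P, ejecting 4. So w(1) = 4. P is now [].

So w = 4 1 5 2 3 6.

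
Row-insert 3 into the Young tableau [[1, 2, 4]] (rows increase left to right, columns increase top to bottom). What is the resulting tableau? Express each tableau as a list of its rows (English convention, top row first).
[[1, 2, 3], [4]]

In row 1, 3 replaces 4 (the leftmost entry greater than 3); 4 is bumped to row 2. 4 starts a new row 2. The new tableau is [[1, 2, 3], [4]].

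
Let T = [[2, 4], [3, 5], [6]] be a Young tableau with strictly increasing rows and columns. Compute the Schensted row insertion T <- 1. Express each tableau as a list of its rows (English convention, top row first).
[[1, 4], [2, 5], [3], [6]]

In row 1, 1 replaces 2 (the leftmost entry greater than 1); 2 is bumped to row 2. In row 2, 2 replaces 3 (the leftmost entry greater than 2); 3 is bumped to row 3. In row 3, 3 replaces 6 (the leftmost entry greater than 3); 6 is bumped to row 4. 6 starts a new row 4. The new tableau is [[1, 4], [2, 5], [3], [6]].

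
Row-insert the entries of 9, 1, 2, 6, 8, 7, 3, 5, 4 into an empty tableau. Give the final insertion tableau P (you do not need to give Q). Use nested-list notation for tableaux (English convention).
Insert 9: appended to row 1. P = [[9]].
Insert 1: 1 bumps 9 from row 1; 9 starts row 2. P = [[1], [9]].
Insert 2: appended to row 1. P = [[1, 2], [9]].
Insert 6: appended to row 1. P = [[1, 2, 6], [9]].
Insert 8: appended to row 1. P = [[1, 2, 6, 8], [9]].
Insert 7: 7 bumps 8 from row 1; 8 bumps 9 from row 2; 9 starts row 3. P = [[1, 2, 6, 7], [8], [9]].
Insert 3: 3 bumps 6 from row 1; 6 bumps 8 from row 2; 8 bumps 9 from row 3; 9 starts row 4. P = [[1, 2, 3, 7], [6], [8], [9]].
Insert 5: 5 bumps 7 from row 1; 7 appends to row 2. P = [[1, 2, 3, 5], [6, 7], [8], [9]].
Insert 4: 4 bumps 5 from row 1; 5 bumps 6 from row 2; 6 bumps 8 from row 3; 8 bumps 9 from row 4; 9 starts row 5. P = [[1, 2, 3, 4], [5, 7], [6], [8], [9]].

So P = [[1, 2, 3, 4], [5, 7], [6], [8], [9]].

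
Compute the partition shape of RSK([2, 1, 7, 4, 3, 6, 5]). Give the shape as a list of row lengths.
Row-insert each entry into an empty tableau.

After inserting 2: P = [[2]].
After inserting 1: P = [[1], [2]].
After inserting 7: P = [[1, 7], [2]].
After inserting 4: P = [[1, 4], [2, 7]].
After inserting 3: P = [[1, 3], [2, 4], [7]].
After inserting 6: P = [[1, 3, 6], [2, 4], [7]].
After inserting 5: P = [[1, 3, 5], [2, 4, 6], [7]].

The final insertion tableau P = [[1, 3, 5], [2, 4, 6], [7]] has shape [3, 3, 1].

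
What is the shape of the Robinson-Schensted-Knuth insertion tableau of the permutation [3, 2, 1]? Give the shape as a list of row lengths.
Row-insert each entry into an empty tableau.

After inserting 3: P = [[3]].
After inserting 2: P = [[2], [3]].
After inserting 1: P = [[1], [2], [3]].

The final insertion tableau P = [[1], [2], [3]] has shape [1, 1, 1].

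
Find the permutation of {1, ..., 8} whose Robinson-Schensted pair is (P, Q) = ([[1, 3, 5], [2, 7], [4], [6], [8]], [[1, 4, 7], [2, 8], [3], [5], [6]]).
Reverse the RSK construction: for i from n down to 1, find the cell of Q containing i, remove the entry at that cell from P, and reverse-bump it up through P; the value ejected from row 1 is w(i).

Step i=8: Q has 8 at row 2, column 2; remove 7 from row 2 of P and reverse-bump: 7 enters row 1 and ejects 5. So w(8) = 5. P is now [[1, 3, 7], [2], [4], [6], [8]].
Step i=7: Q has 7 at row 1, column 3; remove that cell from P, ejecting 7. So w(7) = 7. P is now [[1, 3], [2], [4], [6], [8]].
Step i=6: Q has 6 at row 5, column 1; remove 8 from row 5 of P and reverse-bump: 8 enters row 4 and ejects 6; 6 enters row 3 and ejects 4; 4 enters row 2 and ejects 2; 2 enters row 1 and ejects 1. So w(6) = 1. P is now [[2, 3], [4], [6], [8]].
Step i=5: Q has 5 at row 4, column 1; remove 8 from row 4 of P and reverse-bump: 8 enters row 3 and ejects 6; 6 enters row 2 and ejects 4; 4 enters row 1 and ejects 3. So w(5) = 3. P is now [[2, 4], [6], [8]].
Step i=4: Q has 4 at row 1, column 2; remove that cell from P, ejecting 4. So w(4) = 4. P is now [[2], [6], [8]].
Step i=3: Q has 3 at row 3, column 1; remove 8 from row 3 of P and reverse-bump: 8 enters row 2 and ejects 6; 6 enters row 1 and ejects 2. So w(3) = 2. P is now [[6], [8]].
Step i=2: Q has 2 at row 2, column 1; remove 8 from row 2 of P and reverse-bump: 8 enters row 1 and ejects 6. So w(2) = 6. P is now [[8]].
Step i=1: Q has 1 at row 1, column 1; remove that cell from P, ejecting 8. So w(1) = 8. P is now [].

So w = 8 6 2 4 3 1 7 5.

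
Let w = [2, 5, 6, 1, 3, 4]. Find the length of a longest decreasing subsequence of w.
2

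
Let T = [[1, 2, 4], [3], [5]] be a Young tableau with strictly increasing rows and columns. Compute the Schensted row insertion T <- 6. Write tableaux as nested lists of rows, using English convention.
[[1, 2, 4, 6], [3], [5]]

6 is larger than every entry of row 1, so it is appended to row 1. The new tableau is [[1, 2, 4, 6], [3], [5]].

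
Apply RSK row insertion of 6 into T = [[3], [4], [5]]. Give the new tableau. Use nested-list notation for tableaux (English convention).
[[3, 6], [4], [5]]

6 is larger than every entry of row 1, so it is appended to row 1. The new tableau is [[3, 6], [4], [5]].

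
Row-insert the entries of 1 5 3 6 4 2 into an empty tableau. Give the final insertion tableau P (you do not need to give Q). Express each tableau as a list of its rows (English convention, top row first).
Insert 1: appended to row 1. P = [[1]].
Insert 5: appended to row 1. P = [[1, 5]].
Insert 3: 3 bumps 5 from row 1; 5 starts row 2. P = [[1, 3], [5]].
Insert 6: appended to row 1. P = [[1, 3, 6], [5]].
Insert 4: 4 bumps 6 from row 1; 6 appends to row 2. P = [[1, 3, 4], [5, 6]].
Insert 2: 2 bumps 3 from row 1; 3 bumps 5 from row 2; 5 starts row 3. P = [[1, 2, 4], [3, 6], [5]].

So P = [[1, 2, 4], [3, 6], [5]].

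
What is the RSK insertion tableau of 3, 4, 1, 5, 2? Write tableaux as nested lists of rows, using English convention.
P = [[1, 2, 5], [3, 4]]

After inserting 3: P = [[3]].
After inserting 4: P = [[3, 4]].
After inserting 1: P = [[1, 4], [3]].
After inserting 5: P = [[1, 4, 5], [3]].
After inserting 2: P = [[1, 2, 5], [3, 4]].

So P = [[1, 2, 5], [3, 4]].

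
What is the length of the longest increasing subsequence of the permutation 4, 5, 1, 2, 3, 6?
4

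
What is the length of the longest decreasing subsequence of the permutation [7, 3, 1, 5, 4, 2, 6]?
4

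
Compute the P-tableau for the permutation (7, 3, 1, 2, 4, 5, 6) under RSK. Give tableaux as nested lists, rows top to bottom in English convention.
P = [[1, 2, 4, 5, 6], [3], [7]]

Insert 7: appended to row 1. P = [[7]].
Insert 3: 3 bumps 7 from row 1; 7 starts row 2. P = [[3], [7]].
Insert 1: 1 bumps 3 from row 1; 3 bumps 7 from row 2; 7 starts row 3. P = [[1], [3], [7]].
Insert 2: appended to row 1. P = [[1, 2], [3], [7]].
Insert 4: appended to row 1. P = [[1, 2, 4], [3], [7]].
Insert 5: appended to row 1. P = [[1, 2, 4, 5], [3], [7]].
Insert 6: appended to row 1. P = [[1, 2, 4, 5, 6], [3], [7]].

So P = [[1, 2, 4, 5, 6], [3], [7]].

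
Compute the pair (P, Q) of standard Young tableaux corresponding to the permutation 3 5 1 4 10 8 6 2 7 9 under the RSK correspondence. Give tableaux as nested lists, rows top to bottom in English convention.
P = [[1, 2, 6, 7, 9], [3, 4, 8], [5], [10]], Q = [[1, 2, 5, 9, 10], [3, 4, 6], [7], [8]]

Insert each entry of the permutation into P by Schensted row insertion, recording in Q the position of each new cell.

Insert 3: appended to row 1. P = [[3]].
Insert 5: appended to row 1. P = [[3, 5]].
Insert 1: 1 bumps 3 from row 1; 3 starts row 2. P = [[1, 5], [3]].
Insert 4: 4 bumps 5 from row 1; 5 appends to row 2. P = [[1, 4], [3, 5]].
Insert 10: appended to row 1. P = [[1, 4, 10], [3, 5]].
Insert 8: 8 bumps 10 from row 1; 10 appends to row 2. P = [[1, 4, 8], [3, 5, 10]].
Insert 6: 6 bumps 8 from row 1; 8 bumps 10 from row 2; 10 starts row 3. P = [[1, 4, 6], [3, 5, 8], [10]].
Insert 2: 2 bumps 4 from row 1; 4 bumps 5 from row 2; 5 bumps 10 from row 3; 10 starts row 4. P = [[1, 2, 6], [3, 4, 8], [5], [10]].
Insert 7: appended to row 1. P = [[1, 2, 6, 7], [3, 4, 8], [5], [10]].
Insert 9: appended to row 1. P = [[1, 2, 6, 7, 9], [3, 4, 8], [5], [10]].

So P = [[1, 2, 6, 7, 9], [3, 4, 8], [5], [10]], Q = [[1, 2, 5, 9, 10], [3, 4, 6], [7], [8]].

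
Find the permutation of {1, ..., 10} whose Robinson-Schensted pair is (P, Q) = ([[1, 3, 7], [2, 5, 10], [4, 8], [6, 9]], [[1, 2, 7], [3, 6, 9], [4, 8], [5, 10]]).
Reverse the RSK construction: for i from n down to 1, find the cell of Q containing i, remove the entry at that cell from P, and reverse-bump it up through P; the value ejected from row 1 is w(i).

Step i=10: Q has 10 at row 4, column 2; remove 9 from row 4 of P and reverse-bump: 9 enters row 3 and ejects 8; 8 enters row 2 and ejects 5; 5 enters row 1 and ejects 3. So w(10) = 3. P is now [[1, 5, 7], [2, 8, 10], [4, 9], [6]].
Step i=9: Q has 9 at row 2, column 3; remove 10 from row 2 of P and reverse-bump: 10 enters row 1 and ejects 7. So w(9) = 7. P is now [[1, 5, 10], [2, 8], [4, 9], [6]].
Step i=8: Q has 8 at row 3, column 2; remove 9 from row 3 of P and reverse-bump: 9 enters row 2 and ejects 8; 8 enters row 1 and ejects 5. So w(8) = 5. P is now [[1, 8, 10], [2, 9], [4], [6]].
Step i=7: Q has 7 at row 1, column 3; remove that cell from P, ejecting 10. So w(7) = 10. P is now [[1, 8], [2, 9], [4], [6]].
Step i=6: Q has 6 at row 2, column 2; remove 9 from row 2 of P and reverse-bump: 9 enters row 1 and ejects 8. So w(6) = 8. P is now [[1, 9], [2], [4], [6]].
Step i=5: Q has 5 at row 4, column 1; remove 6 from row 4 of P and reverse-bump: 6 enters row 3 and ejects 4; 4 enters row 2 and ejects 2; 2 enters row 1 and ejects 1. So w(5) = 1. P is now [[2, 9], [4], [6]].
Step i=4: Q has 4 at row 3, column 1; remove 6 from row 3 of P and reverse-bump: 6 enters row 2 and ejects 4; 4 enters row 1 and ejects 2. So w(4) = 2. P is now [[4, 9], [6]].
Step i=3: Q has 3 at row 2, column 1; remove 6 from row 2 of P and reverse-bump: 6 enters row 1 and ejects 4. So w(3) = 4. P is now [[6, 9]].
Step i=2: Q has 2 at row 1, column 2; remove that cell from P, ejecting 9. So w(2) = 9. P is now [[6]].
Step i=1: Q has 1 at row 1, column 1; remove that cell from P, ejecting 6. So w(1) = 6. P is now [].

So w = 6 9 4 2 1 8 10 5 7 3.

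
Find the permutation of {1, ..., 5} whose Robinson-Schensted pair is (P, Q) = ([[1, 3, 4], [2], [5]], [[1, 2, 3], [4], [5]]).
Reverse the RSK construction: for i from n down to 1, find the cell of Q containing i, remove the entry at that cell from P, and reverse-bump it up through P; the value ejected from row 1 is w(i).

Step i=5: Q has 5 at row 3, column 1; remove 5 from row 3 of P and reverse-bump: 5 enters row 2 and ejects 2; 2 enters row 1 and ejects 1. So w(5) = 1. P is now [[2, 3, 4], [5]].
Step i=4: Q has 4 at row 2, column 1; remove 5 from row 2 of P and reverse-bump: 5 enters row 1 and ejects 4. So w(4) = 4. P is now [[2, 3, 5]].
Step i=3: Q has 3 at row 1, column 3; remove that cell from P, ejecting 5. So w(3) = 5. P is now [[2, 3]].
Step i=2: Q has 2 at row 1, column 2; remove that cell from P, ejecting 3. So w(2) = 3. P is now [[2]].
Step i=1: Q has 1 at row 1, column 1; remove that cell from P, ejecting 2. So w(1) = 2. P is now [].

So w = 2 3 5 4 1.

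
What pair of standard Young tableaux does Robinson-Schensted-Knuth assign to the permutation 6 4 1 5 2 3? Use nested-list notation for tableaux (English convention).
P = [[1, 2, 3], [4, 5], [6]], Q = [[1, 4, 6], [2, 5], [3]]

Insert each entry of the permutation into P by Schensted row insertion, recording in Q the position of each new cell.

Insert 6: appended to row 1. P = [[6]], Q = [[1]].
Insert 4: 4 bumps 6 from row 1; 6 starts row 2. P = [[4], [6]], Q = [[1], [2]].
Insert 1: 1 bumps 4 from row 1; 4 bumps 6 from row 2; 6 starts row 3. P = [[1], [4], [6]], Q = [[1], [2], [3]].
Insert 5: appended to row 1. P = [[1, 5], [4], [6]], Q = [[1, 4], [2], [3]].
Insert 2: 2 bumps 5 from row 1; 5 appends to row 2. P = [[1, 2], [4, 5], [6]], Q = [[1, 4], [2, 5], [3]].
Insert 3: appended to row 1. P = [[1, 2, 3], [4, 5], [6]], Q = [[1, 4, 6], [2, 5], [3]].

So P = [[1, 2, 3], [4, 5], [6]], Q = [[1, 4, 6], [2, 5], [3]].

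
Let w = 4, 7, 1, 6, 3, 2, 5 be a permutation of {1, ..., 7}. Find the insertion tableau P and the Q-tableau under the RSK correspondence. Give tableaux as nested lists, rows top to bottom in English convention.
P = [[1, 2, 5], [3, 6], [4], [7]], Q = [[1, 2, 7], [3, 4], [5], [6]]

Insert each entry of the permutation into P by Schensted row insertion, recording in Q the position of each new cell.

Insert 4: appended to row 1. P = [[4]], Q = [[1]].
Insert 7: appended to row 1. P = [[4, 7]], Q = [[1, 2]].
Insert 1: 1 bumps 4 from row 1; 4 starts row 2. P = [[1, 7], [4]], Q = [[1, 2], [3]].
Insert 6: 6 bumps 7 from row 1; 7 appends to row 2. P = [[1, 6], [4, 7]], Q = [[1, 2], [3, 4]].
Insert 3: 3 bumps 6 from row 1; 6 bumps 7 from row 2; 7 starts row 3. P = [[1, 3], [4, 6], [7]], Q = [[1, 2], [3, 4], [5]].
Insert 2: 2 bumps 3 from row 1; 3 bumps 4 from row 2; 4 bumps 7 from row 3; 7 starts row 4. P = [[1, 2], [3, 6], [4], [7]], Q = [[1, 2], [3, 4], [5], [6]].
Insert 5: appended to row 1. P = [[1, 2, 5], [3, 6], [4], [7]], Q = [[1, 2, 7], [3, 4], [5], [6]].

So P = [[1, 2, 5], [3, 6], [4], [7]], Q = [[1, 2, 7], [3, 4], [5], [6]].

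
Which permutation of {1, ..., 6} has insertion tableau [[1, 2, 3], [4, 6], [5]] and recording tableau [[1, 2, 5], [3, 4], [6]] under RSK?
Reverse the RSK construction: for i from n down to 1, find the cell of Q containing i, remove the entry at that cell from P, and reverse-bump it up through P; the value ejected from row 1 is w(i).

Step i=6: Q has 6 at row 3, column 1; remove 5 from row 3 of P and reverse-bump: 5 enters row 2 and ejects 4; 4 enters row 1 and ejects 3. So w(6) = 3. P is now [[1, 2, 4], [5, 6]].
Step i=5: Q has 5 at row 1, column 3; remove that cell from P, ejecting 4. So w(5) = 4. P is now [[1, 2], [5, 6]].
Step i=4: Q has 4 at row 2, column 2; remove 6 from row 2 of P and reverse-bump: 6 enters row 1 and ejects 2. So w(4) = 2. P is now [[1, 6], [5]].
Step i=3: Q has 3 at row 2, column 1; remove 5 from row 2 of P and reverse-bump: 5 enters row 1 and ejects 1. So w(3) = 1. P is now [[5, 6]].
Step i=2: Q has 2 at row 1, column 2; remove that cell from P, ejecting 6. So w(2) = 6. P is now [[5]].
Step i=1: Q has 1 at row 1, column 1; remove that cell from P, ejecting 5. So w(1) = 5. P is now [].

So w = 5 6 1 2 4 3.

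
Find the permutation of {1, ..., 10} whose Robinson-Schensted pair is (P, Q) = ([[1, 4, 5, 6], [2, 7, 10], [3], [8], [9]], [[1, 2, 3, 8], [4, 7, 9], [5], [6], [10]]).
3 4 9 8 7 2 5 10 6 1

Reverse the RSK construction: for i from n down to 1, find the cell of Q containing i, remove the entry at that cell from P, and reverse-bump it up through P; the value ejected from row 1 is w(i).

Step i=10: Q has 10 at row 5, column 1; remove 9 from row 5 of P and reverse-bump: 9 enters row 4 and ejects 8; 8 enters row 3 and ejects 3; 3 enters row 2 and ejects 2; 2 enters row 1 and ejects 1. So w(10) = 1. P is now [[2, 4, 5, 6], [3, 7, 10], [8], [9]].
Step i=9: Q has 9 at row 2, column 3; remove 10 from row 2 of P and reverse-bump: 10 enters row 1 and ejects 6. So w(9) = 6. P is now [[2, 4, 5, 10], [3, 7], [8], [9]].
Step i=8: Q has 8 at row 1, column 4; remove that cell from P, ejecting 10. So w(8) = 10. P is now [[2, 4, 5], [3, 7], [8], [9]].
Step i=7: Q has 7 at row 2, column 2; remove 7 from row 2 of P and reverse-bump: 7 enters row 1 and ejects 5. So w(7) = 5. P is now [[2, 4, 7], [3], [8], [9]].
Step i=6: Q has 6 at row 4, column 1; remove 9 from row 4 of P and reverse-bump: 9 enters row 3 and ejects 8; 8 enters row 2 and ejects 3; 3 enters row 1 and ejects 2. So w(6) = 2. P is now [[3, 4, 7], [8], [9]].
Step i=5: Q has 5 at row 3, column 1; remove 9 from row 3 of P and reverse-bump: 9 enters row 2 and ejects 8; 8 enters row 1 and ejects 7. So w(5) = 7. P is now [[3, 4, 8], [9]].
Step i=4: Q has 4 at row 2, column 1; remove 9 from row 2 of P and reverse-bump: 9 enters row 1 and ejects 8. So w(4) = 8. P is now [[3, 4, 9]].
Step i=3: Q has 3 at row 1, column 3; remove that cell from P, ejecting 9. So w(3) = 9. P is now [[3, 4]].
Step i=2: Q has 2 at row 1, column 2; remove that cell from P, ejecting 4. So w(2) = 4. P is now [[3]].
Step i=1: Q has 1 at row 1, column 1; remove that cell from P, ejecting 3. So w(1) = 3. P is now [].

So w = 3 4 9 8 7 2 5 10 6 1.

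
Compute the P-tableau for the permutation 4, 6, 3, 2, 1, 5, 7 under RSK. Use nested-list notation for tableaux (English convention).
P = [[1, 5, 7], [2, 6], [3], [4]]

Insert 4: appended to row 1. P = [[4]].
Insert 6: appended to row 1. P = [[4, 6]].
Insert 3: 3 bumps 4 from row 1; 4 starts row 2. P = [[3, 6], [4]].
Insert 2: 2 bumps 3 from row 1; 3 bumps 4 from row 2; 4 starts row 3. P = [[2, 6], [3], [4]].
Insert 1: 1 bumps 2 from row 1; 2 bumps 3 from row 2; 3 bumps 4 from row 3; 4 starts row 4. P = [[1, 6], [2], [3], [4]].
Insert 5: 5 bumps 6 from row 1; 6 appends to row 2. P = [[1, 5], [2, 6], [3], [4]].
Insert 7: appended to row 1. P = [[1, 5, 7], [2, 6], [3], [4]].

So P = [[1, 5, 7], [2, 6], [3], [4]].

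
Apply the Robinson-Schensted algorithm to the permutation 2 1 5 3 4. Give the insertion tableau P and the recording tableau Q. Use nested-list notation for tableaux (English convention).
Insert each entry of the permutation into P by Schensted row insertion, recording in Q the position of each new cell.

Insert 2: appended to row 1. P = [[2]].
Insert 1: 1 bumps 2 from row 1; 2 starts row 2. P = [[1], [2]].
Insert 5: appended to row 1. P = [[1, 5], [2]].
Insert 3: 3 bumps 5 from row 1; 5 appends to row 2. P = [[1, 3], [2, 5]].
Insert 4: appended to row 1. P = [[1, 3, 4], [2, 5]].

So P = [[1, 3, 4], [2, 5]], Q = [[1, 3, 5], [2, 4]].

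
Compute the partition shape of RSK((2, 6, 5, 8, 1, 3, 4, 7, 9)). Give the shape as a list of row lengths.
Row-insert each entry into an empty tableau.

After inserting 2: P = [[2]].
After inserting 6: P = [[2, 6]].
After inserting 5: P = [[2, 5], [6]].
After inserting 8: P = [[2, 5, 8], [6]].
After inserting 1: P = [[1, 5, 8], [2], [6]].
After inserting 3: P = [[1, 3, 8], [2, 5], [6]].
After inserting 4: P = [[1, 3, 4], [2, 5, 8], [6]].
After inserting 7: P = [[1, 3, 4, 7], [2, 5, 8], [6]].
After inserting 9: P = [[1, 3, 4, 7, 9], [2, 5, 8], [6]].

The final insertion tableau P = [[1, 3, 4, 7, 9], [2, 5, 8], [6]] has shape [5, 3, 1].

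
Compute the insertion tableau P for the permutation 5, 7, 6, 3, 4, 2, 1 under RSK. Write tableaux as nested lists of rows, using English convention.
P = [[1, 4], [2, 6], [3], [5], [7]]

Insert 5: appended to row 1. P = [[5]].
Insert 7: appended to row 1. P = [[5, 7]].
Insert 6: 6 bumps 7 from row 1; 7 starts row 2. P = [[5, 6], [7]].
Insert 3: 3 bumps 5 from row 1; 5 bumps 7 from row 2; 7 starts row 3. P = [[3, 6], [5], [7]].
Insert 4: 4 bumps 6 from row 1; 6 appends to row 2. P = [[3, 4], [5, 6], [7]].
Insert 2: 2 bumps 3 from row 1; 3 bumps 5 from row 2; 5 bumps 7 from row 3; 7 starts row 4. P = [[2, 4], [3, 6], [5], [7]].
Insert 1: 1 bumps 2 from row 1; 2 bumps 3 from row 2; 3 bumps 5 from row 3; 5 bumps 7 from row 4; 7 starts row 5. P = [[1, 4], [2, 6], [3], [5], [7]].

So P = [[1, 4], [2, 6], [3], [5], [7]].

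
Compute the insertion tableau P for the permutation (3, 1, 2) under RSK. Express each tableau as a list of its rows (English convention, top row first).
Insert 3: appended to row 1. P = [[3]].
Insert 1: 1 bumps 3 from row 1; 3 starts row 2. P = [[1], [3]].
Insert 2: appended to row 1. P = [[1, 2], [3]].

So P = [[1, 2], [3]].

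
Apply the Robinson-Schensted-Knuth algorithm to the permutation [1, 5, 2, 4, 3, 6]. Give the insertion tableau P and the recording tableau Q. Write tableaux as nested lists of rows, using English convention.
Insert each entry of the permutation into P by Schensted row insertion, recording in Q the position of each new cell.

Insert 1: appended to row 1. P = [[1]], Q = [[1]].
Insert 5: appended to row 1. P = [[1, 5]], Q = [[1, 2]].
Insert 2: 2 bumps 5 from row 1; 5 starts row 2. P = [[1, 2], [5]], Q = [[1, 2], [3]].
Insert 4: appended to row 1. P = [[1, 2, 4], [5]], Q = [[1, 2, 4], [3]].
Insert 3: 3 bumps 4 from row 1; 4 bumps 5 from row 2; 5 starts row 3. P = [[1, 2, 3], [4], [5]], Q = [[1, 2, 4], [3], [5]].
Insert 6: appended to row 1. P = [[1, 2, 3, 6], [4], [5]], Q = [[1, 2, 4, 6], [3], [5]].

So P = [[1, 2, 3, 6], [4], [5]], Q = [[1, 2, 4, 6], [3], [5]].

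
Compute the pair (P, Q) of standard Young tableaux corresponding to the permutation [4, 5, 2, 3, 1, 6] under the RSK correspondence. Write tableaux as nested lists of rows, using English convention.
Insert each entry of the permutation into P by Schensted row insertion, recording in Q the position of each new cell.

After inserting 4: P = [[4]].
After inserting 5: P = [[4, 5]].
After inserting 2: P = [[2, 5], [4]].
After inserting 3: P = [[2, 3], [4, 5]].
After inserting 1: P = [[1, 3], [2, 5], [4]].
After inserting 6: P = [[1, 3, 6], [2, 5], [4]].

So P = [[1, 3, 6], [2, 5], [4]], Q = [[1, 2, 6], [3, 4], [5]].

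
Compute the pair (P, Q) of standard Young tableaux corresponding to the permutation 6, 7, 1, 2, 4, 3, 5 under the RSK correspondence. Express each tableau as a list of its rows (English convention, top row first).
Insert each entry of the permutation into P by Schensted row insertion, recording in Q the position of each new cell.

Insert 6: appended to row 1. P = [[6]].
Insert 7: appended to row 1. P = [[6, 7]].
Insert 1: 1 bumps 6 from row 1; 6 starts row 2. P = [[1, 7], [6]].
Insert 2: 2 bumps 7 from row 1; 7 appends to row 2. P = [[1, 2], [6, 7]].
Insert 4: appended to row 1. P = [[1, 2, 4], [6, 7]].
Insert 3: 3 bumps 4 from row 1; 4 bumps 6 from row 2; 6 starts row 3. P = [[1, 2, 3], [4, 7], [6]].
Insert 5: appended to row 1. P = [[1, 2, 3, 5], [4, 7], [6]].

So P = [[1, 2, 3, 5], [4, 7], [6]], Q = [[1, 2, 5, 7], [3, 4], [6]].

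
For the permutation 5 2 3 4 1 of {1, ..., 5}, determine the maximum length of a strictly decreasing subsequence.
3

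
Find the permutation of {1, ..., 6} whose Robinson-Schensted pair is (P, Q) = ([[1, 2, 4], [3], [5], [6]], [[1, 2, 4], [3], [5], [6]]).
Reverse the RSK construction: for i from n down to 1, find the cell of Q containing i, remove the entry at that cell from P, and reverse-bump it up through P; the value ejected from row 1 is w(i).

Step i=6: Q has 6 at row 4, column 1; remove 6 from row 4 of P and reverse-bump: 6 enters row 3 and ejects 5; 5 enters row 2 and ejects 3; 3 enters row 1 and ejects 2. So w(6) = 2. P is now [[1, 3, 4], [5], [6]].
Step i=5: Q has 5 at row 3, column 1; remove 6 from row 3 of P and reverse-bump: 6 enters row 2 and ejects 5; 5 enters row 1 and ejects 4. So w(5) = 4. P is now [[1, 3, 5], [6]].
Step i=4: Q has 4 at row 1, column 3; remove that cell from P, ejecting 5. So w(4) = 5. P is now [[1, 3], [6]].
Step i=3: Q has 3 at row 2, column 1; remove 6 from row 2 of P and reverse-bump: 6 enters row 1 and ejects 3. So w(3) = 3. P is now [[1, 6]].
Step i=2: Q has 2 at row 1, column 2; remove that cell from P, ejecting 6. So w(2) = 6. P is now [[1]].
Step i=1: Q has 1 at row 1, column 1; remove that cell from P, ejecting 1. So w(1) = 1. P is now [].

So w = 1 6 3 5 4 2.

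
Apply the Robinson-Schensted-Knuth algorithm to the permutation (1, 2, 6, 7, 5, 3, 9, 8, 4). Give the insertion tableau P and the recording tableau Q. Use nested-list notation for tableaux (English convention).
Insert each entry of the permutation into P by Schensted row insertion, recording in Q the position of each new cell.

After inserting 1: P = [[1]].
After inserting 2: P = [[1, 2]].
After inserting 6: P = [[1, 2, 6]].
After inserting 7: P = [[1, 2, 6, 7]].
After inserting 5: P = [[1, 2, 5, 7], [6]].
After inserting 3: P = [[1, 2, 3, 7], [5], [6]].
After inserting 9: P = [[1, 2, 3, 7, 9], [5], [6]].
After inserting 8: P = [[1, 2, 3, 7, 8], [5, 9], [6]].
After inserting 4: P = [[1, 2, 3, 4, 8], [5, 7], [6, 9]].

So P = [[1, 2, 3, 4, 8], [5, 7], [6, 9]], Q = [[1, 2, 3, 4, 7], [5, 8], [6, 9]].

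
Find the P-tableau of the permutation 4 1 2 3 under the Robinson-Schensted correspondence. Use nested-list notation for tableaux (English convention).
P = [[1, 2, 3], [4]]

After inserting 4: P = [[4]].
After inserting 1: P = [[1], [4]].
After inserting 2: P = [[1, 2], [4]].
After inserting 3: P = [[1, 2, 3], [4]].

So P = [[1, 2, 3], [4]].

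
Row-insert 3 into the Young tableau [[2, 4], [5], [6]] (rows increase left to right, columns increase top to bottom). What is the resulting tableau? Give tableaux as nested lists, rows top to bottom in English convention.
[[2, 3], [4], [5], [6]]

In row 1, 3 replaces 4 (the leftmost entry greater than 3); 4 is bumped to row 2. In row 2, 4 replaces 5 (the leftmost entry greater than 4); 5 is bumped to row 3. In row 3, 5 replaces 6 (the leftmost entry greater than 5); 6 is bumped to row 4. 6 starts a new row 4. The new tableau is [[2, 3], [4], [5], [6]].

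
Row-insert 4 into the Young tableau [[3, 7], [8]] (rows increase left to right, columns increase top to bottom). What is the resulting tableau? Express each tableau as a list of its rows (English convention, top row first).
[[3, 4], [7], [8]]

In row 1, 4 replaces 7 (the leftmost entry greater than 4); 7 is bumped to row 2. In row 2, 7 replaces 8 (the leftmost entry greater than 7); 8 is bumped to row 3. 8 starts a new row 3. The new tableau is [[3, 4], [7], [8]].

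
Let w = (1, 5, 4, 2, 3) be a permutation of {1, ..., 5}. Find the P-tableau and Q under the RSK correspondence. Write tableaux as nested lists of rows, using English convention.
Insert each entry of the permutation into P by Schensted row insertion, recording in Q the position of each new cell.

After inserting 1: P = [[1]].
After inserting 5: P = [[1, 5]].
After inserting 4: P = [[1, 4], [5]].
After inserting 2: P = [[1, 2], [4], [5]].
After inserting 3: P = [[1, 2, 3], [4], [5]].

So P = [[1, 2, 3], [4], [5]], Q = [[1, 2, 5], [3], [4]].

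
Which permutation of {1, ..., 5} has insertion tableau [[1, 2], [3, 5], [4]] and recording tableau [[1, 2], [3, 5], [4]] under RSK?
Reverse the RSK construction: for i from n down to 1, find the cell of Q containing i, remove the entry at that cell from P, and reverse-bump it up through P; the value ejected from row 1 is w(i).

Step i=5: Q has 5 at row 2, column 2; remove 5 from row 2 of P and reverse-bump: 5 enters row 1 and ejects 2. So w(5) = 2. P is now [[1, 5], [3], [4]].
Step i=4: Q has 4 at row 3, column 1; remove 4 from row 3 of P and reverse-bump: 4 enters row 2 and ejects 3; 3 enters row 1 and ejects 1. So w(4) = 1. P is now [[3, 5], [4]].
Step i=3: Q has 3 at row 2, column 1; remove 4 from row 2 of P and reverse-bump: 4 enters row 1 and ejects 3. So w(3) = 3. P is now [[4, 5]].
Step i=2: Q has 2 at row 1, column 2; remove that cell from P, ejecting 5. So w(2) = 5. P is now [[4]].
Step i=1: Q has 1 at row 1, column 1; remove that cell from P, ejecting 4. So w(1) = 4. P is now [].

So w = 4 5 3 1 2.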